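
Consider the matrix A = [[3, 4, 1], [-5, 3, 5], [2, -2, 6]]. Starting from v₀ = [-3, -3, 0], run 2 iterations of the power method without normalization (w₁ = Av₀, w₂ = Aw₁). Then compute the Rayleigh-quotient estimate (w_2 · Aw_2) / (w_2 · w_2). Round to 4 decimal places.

λ ≈ 2.9968

w1 = Av₀ = (3·(-3) + 4·(-3) + 1·0; (-5)·(-3) + 3·(-3) + 5·0; 2·(-3) + (-2)·(-3) + 6·0) = (-21, 6, 0)
w2 = Aw1 = (3·(-21) + 4·6 + 1·0; (-5)·(-21) + 3·6 + 5·0; 2·(-21) + (-2)·6 + 6·0) = (-39, 123, -54)
Aw2 = (321, 294, -648)
w2·Aw2 = (-39)·321 + 123·294 + (-54)·(-648) = 58635; w2·w2 = (-39)·(-39) + 123·123 + (-54)·(-54) = 19566
λ ≈ 58635/19566 = 2.9968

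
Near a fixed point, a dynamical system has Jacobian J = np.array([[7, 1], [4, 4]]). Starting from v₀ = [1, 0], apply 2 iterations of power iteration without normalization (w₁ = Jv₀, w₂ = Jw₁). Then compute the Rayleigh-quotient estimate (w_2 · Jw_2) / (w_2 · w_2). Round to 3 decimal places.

w1 = Jv₀ = (7·1 + 1·0; 4·1 + 4·0) = (7, 4)
w2 = Jw1 = (7·7 + 1·4; 4·7 + 4·4) = (53, 44)
Jw2 = (415, 388)
w2·Jw2 = 53·415 + 44·388 = 39067; w2·w2 = 53·53 + 44·44 = 4745
λ ≈ 39067/4745 = 8.233

8.233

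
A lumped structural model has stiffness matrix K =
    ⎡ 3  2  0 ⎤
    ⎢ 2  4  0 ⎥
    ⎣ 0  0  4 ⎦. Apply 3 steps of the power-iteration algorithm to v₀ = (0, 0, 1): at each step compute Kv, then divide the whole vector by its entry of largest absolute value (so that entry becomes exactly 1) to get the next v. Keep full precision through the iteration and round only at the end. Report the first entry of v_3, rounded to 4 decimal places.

0.0000

Kv0 = (0.00000, 0.00000, 4.00000); divide by 4.00000 → v1 = (0.00000, 0.00000, 1.00000)
Kv1 = (0.00000, 0.00000, 4.00000); divide by 4.00000 → v2 = (0.00000, 0.00000, 1.00000)
Kv2 = (0.00000, 0.00000, 4.00000); divide by 4.00000 → v3 = (0.00000, 0.00000, 1.00000)
Requested entry of v3: 0/64 = 0.0000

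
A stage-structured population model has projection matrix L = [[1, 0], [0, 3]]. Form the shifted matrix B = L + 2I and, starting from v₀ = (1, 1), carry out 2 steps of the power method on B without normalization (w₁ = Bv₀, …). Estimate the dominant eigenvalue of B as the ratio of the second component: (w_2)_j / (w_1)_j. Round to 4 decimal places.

μ ≈ 5.0000

B = L + 2I has rows (3, 0); (0, 5)
w1 = Bv₀ = (3, 5)
w2 = Bw1 = (9, 25)
Ratio: 25/5 = 5.0000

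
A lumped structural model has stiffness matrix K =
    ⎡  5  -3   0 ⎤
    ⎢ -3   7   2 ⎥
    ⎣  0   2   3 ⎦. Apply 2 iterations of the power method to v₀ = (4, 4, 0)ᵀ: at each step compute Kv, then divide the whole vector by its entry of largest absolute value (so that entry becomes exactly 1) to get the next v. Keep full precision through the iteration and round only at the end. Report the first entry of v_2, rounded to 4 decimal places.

-0.0769

Kv0 = (8.00000, 16.00000, 8.00000); divide by 16.00000 → v1 = (0.50000, 1.00000, 0.50000)
Kv1 = (-0.50000, 6.50000, 3.50000); divide by 6.50000 → v2 = (-0.07692, 1.00000, 0.53846)
Requested entry of v2: -8/104 = -0.0769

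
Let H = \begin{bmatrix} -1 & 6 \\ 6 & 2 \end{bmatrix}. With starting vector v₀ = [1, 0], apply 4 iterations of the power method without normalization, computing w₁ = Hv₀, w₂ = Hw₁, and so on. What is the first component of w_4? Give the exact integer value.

1405

w1 = Hv₀ = ((-1)·1 + 6·0; 6·1 + 2·0) = (-1, 6)
w2 = Hw1 = ((-1)·(-1) + 6·6; 6·(-1) + 2·6) = (37, 6)
w3 = Hw2 = (-1, 234)
w4 = Hw3 = (1405, 462)
The requested component of w4 is 1405.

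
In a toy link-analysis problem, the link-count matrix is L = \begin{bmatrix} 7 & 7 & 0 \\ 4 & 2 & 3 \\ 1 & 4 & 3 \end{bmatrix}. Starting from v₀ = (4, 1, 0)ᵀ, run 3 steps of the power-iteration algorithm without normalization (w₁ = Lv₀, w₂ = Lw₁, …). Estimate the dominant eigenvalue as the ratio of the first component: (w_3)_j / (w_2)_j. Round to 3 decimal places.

w1 = Lv₀ = (7·4 + 7·1 + 0·0; 4·4 + 2·1 + 3·0; 1·4 + 4·1 + 3·0) = (35, 18, 8)
w2 = Lw1 = (7·35 + 7·18 + 0·8; 4·35 + 2·18 + 3·8; 1·35 + 4·18 + 3·8) = (371, 200, 131)
w3 = Lw2 = (3997, 2277, 1564)
Ratio at component: 3997 / 371 = 10.774

λ ≈ 10.774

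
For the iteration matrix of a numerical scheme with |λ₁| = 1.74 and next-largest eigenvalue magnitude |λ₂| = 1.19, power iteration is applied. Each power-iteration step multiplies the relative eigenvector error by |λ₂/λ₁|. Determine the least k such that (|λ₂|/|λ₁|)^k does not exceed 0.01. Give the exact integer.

|λ₂/λ₁| = 1.19/1.74 = 0.68391
Need k ≥ ln(0.01) / ln(0.68391) = -4.6052 / -0.3799 ≈ 12.121
Smallest integer k satisfying the bound: 13

13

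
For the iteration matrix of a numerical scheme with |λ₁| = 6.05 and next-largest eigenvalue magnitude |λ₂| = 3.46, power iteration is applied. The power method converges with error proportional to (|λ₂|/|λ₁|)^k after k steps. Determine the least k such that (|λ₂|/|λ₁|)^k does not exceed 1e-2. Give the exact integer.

9

|λ₂/λ₁| = 3.46/6.05 = 0.57190
Need k ≥ ln(1e-2) / ln(0.57190) = -4.6052 / -0.5588 ≈ 8.241
Smallest integer k satisfying the bound: 9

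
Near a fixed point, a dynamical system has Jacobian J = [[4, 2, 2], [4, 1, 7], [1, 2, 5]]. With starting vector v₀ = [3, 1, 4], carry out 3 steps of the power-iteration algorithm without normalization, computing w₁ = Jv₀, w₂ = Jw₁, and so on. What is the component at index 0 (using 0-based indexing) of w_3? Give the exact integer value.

1946

w1 = Jv₀ = (4·3 + 2·1 + 2·4; 4·3 + 1·1 + 7·4; 1·3 + 2·1 + 5·4) = (22, 41, 25)
w2 = Jw1 = (4·22 + 2·41 + 2·25; 4·22 + 1·41 + 7·25; 1·22 + 2·41 + 5·25) = (220, 304, 229)
w3 = Jw2 = (1946, 2787, 1973)
The requested component of w3 is 1946.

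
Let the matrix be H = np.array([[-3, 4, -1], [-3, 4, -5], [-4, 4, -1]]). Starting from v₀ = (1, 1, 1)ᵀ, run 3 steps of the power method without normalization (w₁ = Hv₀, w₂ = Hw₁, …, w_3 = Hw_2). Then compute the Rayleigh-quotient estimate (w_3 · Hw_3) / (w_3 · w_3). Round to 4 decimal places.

λ ≈ 2.5390

w1 = Hv₀ = ((-3)·1 + 4·1 + (-1)·1; (-3)·1 + 4·1 + (-5)·1; (-4)·1 + 4·1 + (-1)·1) = (0, -4, -1)
w2 = Hw1 = ((-3)·0 + 4·(-4) + (-1)·(-1); (-3)·0 + 4·(-4) + (-5)·(-1); (-4)·0 + 4·(-4) + (-1)·(-1)) = (-15, -11, -15)
w3 = Hw2 = (16, 76, 31)
Hw3 = (225, 101, 209)
w3·Hw3 = 16·225 + 76·101 + 31·209 = 17755; w3·w3 = 16·16 + 76·76 + 31·31 = 6993
λ ≈ 17755/6993 = 2.5390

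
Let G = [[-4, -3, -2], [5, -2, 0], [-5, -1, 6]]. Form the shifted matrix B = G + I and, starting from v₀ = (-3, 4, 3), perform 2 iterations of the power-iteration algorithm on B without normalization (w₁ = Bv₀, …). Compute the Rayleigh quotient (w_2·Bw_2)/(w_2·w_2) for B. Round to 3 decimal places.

B = G + I has rows (-3, -3, -2); (5, -1, 0); (-5, -1, 7)
w1 = Bv₀ = ((-3)·(-3) + (-3)·4 + (-2)·3; 5·(-3) + (-1)·4 + 0·3; (-5)·(-3) + (-1)·4 + 7·3) = (-9, -19, 32)
w2 = Bw1 = ((-3)·(-9) + (-3)·(-19) + (-2)·32; 5·(-9) + (-1)·(-19) + 0·32; (-5)·(-9) + (-1)·(-19) + 7·32) = (20, -26, 288)
Bw2 = (-558, 126, 1942)
w2·Bw2 = 544860; w2·w2 = 84020; μ ≈ 544860/84020 = 6.485

6.485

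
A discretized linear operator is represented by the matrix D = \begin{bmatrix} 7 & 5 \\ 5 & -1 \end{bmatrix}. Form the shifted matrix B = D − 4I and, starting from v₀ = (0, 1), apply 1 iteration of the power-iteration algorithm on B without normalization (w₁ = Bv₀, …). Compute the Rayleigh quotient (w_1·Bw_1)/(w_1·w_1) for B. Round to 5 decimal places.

μ ≈ -6.00000

B = D − 4I has rows (3, 5); (5, -5)
w1 = Bv₀ = (5, -5)
Bw1 = (-10, 50)
w1·Bw1 = -300; w1·w1 = 50; μ ≈ -300/50 = -6.00000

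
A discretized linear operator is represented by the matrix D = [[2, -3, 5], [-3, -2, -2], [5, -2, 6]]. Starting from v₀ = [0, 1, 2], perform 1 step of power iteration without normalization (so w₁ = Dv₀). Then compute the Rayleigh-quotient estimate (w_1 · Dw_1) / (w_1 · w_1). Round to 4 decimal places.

λ ≈ 9.8270

w1 = Dv₀ = (2·0 + (-3)·1 + 5·2; (-3)·0 + (-2)·1 + (-2)·2; 5·0 + (-2)·1 + 6·2) = (7, -6, 10)
Dw1 = (82, -29, 107)
w1·Dw1 = 7·82 + (-6)·(-29) + 10·107 = 1818; w1·w1 = 7·7 + (-6)·(-6) + 10·10 = 185
λ ≈ 1818/185 = 9.8270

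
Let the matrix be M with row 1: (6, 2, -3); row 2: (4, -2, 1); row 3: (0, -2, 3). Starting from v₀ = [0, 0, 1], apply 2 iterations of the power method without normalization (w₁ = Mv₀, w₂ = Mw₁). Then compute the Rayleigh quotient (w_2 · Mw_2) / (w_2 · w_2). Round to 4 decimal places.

7.4302

w1 = Mv₀ = (-3, 1, 3)
w2 = Mw1 = (-25, -11, 7)
Mw2 = (-193, -71, 43)
w2·Mw2 = (-25)·(-193) + (-11)·(-71) + 7·43 = 5907; w2·w2 = (-25)·(-25) + (-11)·(-11) + 7·7 = 795
λ ≈ 5907/795 = 7.4302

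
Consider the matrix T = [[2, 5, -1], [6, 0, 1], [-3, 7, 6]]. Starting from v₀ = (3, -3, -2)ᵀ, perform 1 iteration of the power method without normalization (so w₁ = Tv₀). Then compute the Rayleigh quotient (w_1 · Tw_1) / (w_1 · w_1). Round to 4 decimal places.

w1 = Tv₀ = (2·3 + 5·(-3) + (-1)·(-2); 6·3 + 0·(-3) + 1·(-2); (-3)·3 + 7·(-3) + 6·(-2)) = (-7, 16, -42)
Tw1 = (108, -84, -119)
w1·Tw1 = (-7)·108 + 16·(-84) + (-42)·(-119) = 2898; w1·w1 = (-7)·(-7) + 16·16 + (-42)·(-42) = 2069
λ ≈ 2898/2069 = 1.4007

1.4007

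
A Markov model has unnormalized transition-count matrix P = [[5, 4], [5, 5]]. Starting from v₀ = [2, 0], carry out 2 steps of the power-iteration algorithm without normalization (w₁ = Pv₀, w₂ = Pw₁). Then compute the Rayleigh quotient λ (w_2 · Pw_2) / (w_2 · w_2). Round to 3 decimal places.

9.475

w1 = Pv₀ = (10, 10)
w2 = Pw1 = (90, 100)
Pw2 = (850, 950)
w2·Pw2 = 90·850 + 100·950 = 171500; w2·w2 = 90·90 + 100·100 = 18100
λ ≈ 171500/18100 = 9.475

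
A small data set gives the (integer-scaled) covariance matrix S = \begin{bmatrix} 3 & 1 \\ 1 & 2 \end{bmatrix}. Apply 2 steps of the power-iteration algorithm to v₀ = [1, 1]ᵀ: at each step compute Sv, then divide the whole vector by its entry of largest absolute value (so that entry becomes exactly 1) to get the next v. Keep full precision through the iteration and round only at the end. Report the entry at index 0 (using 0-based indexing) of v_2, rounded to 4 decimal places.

Sv0 = (4.00000, 3.00000); divide by 4.00000 → v1 = (1.00000, 0.75000)
Sv1 = (3.75000, 2.50000); divide by 3.75000 → v2 = (1.00000, 0.66667)
Requested entry of v2: 15/15 = 1.0000

1.0000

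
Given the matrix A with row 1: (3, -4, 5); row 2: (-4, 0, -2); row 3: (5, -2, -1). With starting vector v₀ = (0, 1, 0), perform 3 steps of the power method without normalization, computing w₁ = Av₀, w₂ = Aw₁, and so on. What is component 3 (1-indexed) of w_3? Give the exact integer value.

-132

w1 = Av₀ = (3·0 + (-4)·1 + 5·0; (-4)·0 + 0·1 + (-2)·0; 5·0 + (-2)·1 + (-1)·0) = (-4, 0, -2)
w2 = Aw1 = (3·(-4) + (-4)·0 + 5·(-2); (-4)·(-4) + 0·0 + (-2)·(-2); 5·(-4) + (-2)·0 + (-1)·(-2)) = (-22, 20, -18)
w3 = Aw2 = (-236, 124, -132)
The requested component of w3 is -132.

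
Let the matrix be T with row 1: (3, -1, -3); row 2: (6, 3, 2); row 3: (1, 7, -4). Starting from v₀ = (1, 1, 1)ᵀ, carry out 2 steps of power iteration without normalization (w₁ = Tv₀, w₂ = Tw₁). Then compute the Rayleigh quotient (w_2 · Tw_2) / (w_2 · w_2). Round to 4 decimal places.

1.5948

w1 = Tv₀ = (-1, 11, 4)
w2 = Tw1 = (-26, 35, 60)
Tw2 = (-293, 69, -21)
w2·Tw2 = (-26)·(-293) + 35·69 + 60·(-21) = 8773; w2·w2 = (-26)·(-26) + 35·35 + 60·60 = 5501
λ ≈ 8773/5501 = 1.5948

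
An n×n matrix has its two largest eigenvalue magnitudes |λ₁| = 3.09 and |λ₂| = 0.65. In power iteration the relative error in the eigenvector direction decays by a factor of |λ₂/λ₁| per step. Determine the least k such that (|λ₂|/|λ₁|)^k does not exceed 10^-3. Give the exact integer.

|λ₂/λ₁| = 0.65/3.09 = 0.21036
Need k ≥ ln(10^-3) / ln(0.21036) = -6.9078 / -1.5590 ≈ 4.431
Smallest integer k satisfying the bound: 5

5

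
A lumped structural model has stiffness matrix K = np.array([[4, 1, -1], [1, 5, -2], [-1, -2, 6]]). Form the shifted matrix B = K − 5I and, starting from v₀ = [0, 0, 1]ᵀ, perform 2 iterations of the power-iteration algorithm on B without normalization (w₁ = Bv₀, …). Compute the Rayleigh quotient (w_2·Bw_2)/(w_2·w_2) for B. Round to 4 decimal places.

B = K − 5I has rows (-1, 1, -1); (1, 0, -2); (-1, -2, 1)
w1 = Bv₀ = (-1, -2, 1)
w2 = Bw1 = (-2, -3, 6)
Bw2 = (-7, -14, 14)
w2·Bw2 = 140; w2·w2 = 49; μ ≈ 140/49 = 2.8571

μ ≈ 2.8571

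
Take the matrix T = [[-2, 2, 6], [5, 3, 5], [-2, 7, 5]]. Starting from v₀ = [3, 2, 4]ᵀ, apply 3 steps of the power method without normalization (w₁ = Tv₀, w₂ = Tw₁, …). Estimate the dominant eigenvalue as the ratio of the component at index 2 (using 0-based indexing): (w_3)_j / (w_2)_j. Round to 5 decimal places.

λ ≈ 10.74151

w1 = Tv₀ = ((-2)·3 + 2·2 + 6·4; 5·3 + 3·2 + 5·4; (-2)·3 + 7·2 + 5·4) = (22, 41, 28)
w2 = Tw1 = ((-2)·22 + 2·41 + 6·28; 5·22 + 3·41 + 5·28; (-2)·22 + 7·41 + 5·28) = (206, 373, 383)
w3 = Tw2 = (2632, 4064, 4114)
Ratio at component: 4114 / 383 = 10.74151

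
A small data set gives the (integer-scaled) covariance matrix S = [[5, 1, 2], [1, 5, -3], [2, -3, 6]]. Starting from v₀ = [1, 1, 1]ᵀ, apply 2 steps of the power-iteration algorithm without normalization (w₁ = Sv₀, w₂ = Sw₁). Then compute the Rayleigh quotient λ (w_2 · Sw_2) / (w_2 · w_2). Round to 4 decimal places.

6.9531

w1 = Sv₀ = (5·1 + 1·1 + 2·1; 1·1 + 5·1 + (-3)·1; 2·1 + (-3)·1 + 6·1) = (8, 3, 5)
w2 = Sw1 = (5·8 + 1·3 + 2·5; 1·8 + 5·3 + (-3)·5; 2·8 + (-3)·3 + 6·5) = (53, 8, 37)
Sw2 = (347, -18, 304)
w2·Sw2 = 53·347 + 8·(-18) + 37·304 = 29495; w2·w2 = 53·53 + 8·8 + 37·37 = 4242
λ ≈ 29495/4242 = 6.9531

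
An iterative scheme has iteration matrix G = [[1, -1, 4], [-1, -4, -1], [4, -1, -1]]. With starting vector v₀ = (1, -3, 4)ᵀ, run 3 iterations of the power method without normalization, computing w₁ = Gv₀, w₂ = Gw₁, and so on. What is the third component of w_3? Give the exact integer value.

81

w1 = Gv₀ = (20, 7, 3)
w2 = Gw1 = (25, -51, 70)
w3 = Gw2 = (356, 109, 81)
The requested component of w3 is 81.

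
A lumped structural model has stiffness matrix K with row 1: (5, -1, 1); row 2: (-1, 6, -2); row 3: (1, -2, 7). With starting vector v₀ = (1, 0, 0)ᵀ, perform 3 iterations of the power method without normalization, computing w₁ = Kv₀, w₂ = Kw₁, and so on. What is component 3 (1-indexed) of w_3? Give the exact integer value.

151

w1 = Kv₀ = (5·1 + (-1)·0 + 1·0; (-1)·1 + 6·0 + (-2)·0; 1·1 + (-2)·0 + 7·0) = (5, -1, 1)
w2 = Kw1 = (5·5 + (-1)·(-1) + 1·1; (-1)·5 + 6·(-1) + (-2)·1; 1·5 + (-2)·(-1) + 7·1) = (27, -13, 14)
w3 = Kw2 = (162, -133, 151)
The requested component of w3 is 151.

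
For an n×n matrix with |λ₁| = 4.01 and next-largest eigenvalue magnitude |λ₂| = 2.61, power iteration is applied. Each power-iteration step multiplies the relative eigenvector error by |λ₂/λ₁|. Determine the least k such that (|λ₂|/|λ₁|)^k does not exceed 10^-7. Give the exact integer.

|λ₂/λ₁| = 2.61/4.01 = 0.65087
Need k ≥ ln(10^-7) / ln(0.65087) = -16.1181 / -0.4294 ≈ 37.533
Smallest integer k satisfying the bound: 38

38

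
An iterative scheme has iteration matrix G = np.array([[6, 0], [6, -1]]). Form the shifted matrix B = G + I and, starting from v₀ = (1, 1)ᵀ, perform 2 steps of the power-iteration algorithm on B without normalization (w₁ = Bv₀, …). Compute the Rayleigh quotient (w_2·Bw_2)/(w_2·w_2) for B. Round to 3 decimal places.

μ ≈ 7.000

B = G + I has rows (7, 0); (6, 0)
w1 = Bv₀ = (7·1 + 0·1; 6·1 + 0·1) = (7, 6)
w2 = Bw1 = (7·7 + 0·6; 6·7 + 0·6) = (49, 42)
Bw2 = (343, 294)
w2·Bw2 = 29155; w2·w2 = 4165; μ ≈ 29155/4165 = 7.000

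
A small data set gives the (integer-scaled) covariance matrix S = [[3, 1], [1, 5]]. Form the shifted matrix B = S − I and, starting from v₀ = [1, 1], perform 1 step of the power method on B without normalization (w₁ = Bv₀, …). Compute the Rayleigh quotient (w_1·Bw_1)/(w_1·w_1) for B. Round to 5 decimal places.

4.35294

B = S − I has rows (2, 1); (1, 4)
w1 = Bv₀ = (2·1 + 1·1; 1·1 + 4·1) = (3, 5)
Bw1 = (11, 23)
w1·Bw1 = 148; w1·w1 = 34; μ ≈ 148/34 = 4.35294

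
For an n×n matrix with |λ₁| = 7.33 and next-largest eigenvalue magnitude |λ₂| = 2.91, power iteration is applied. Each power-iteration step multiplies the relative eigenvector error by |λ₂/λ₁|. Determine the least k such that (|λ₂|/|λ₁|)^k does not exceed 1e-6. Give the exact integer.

15

|λ₂/λ₁| = 2.91/7.33 = 0.39700
Need k ≥ ln(1e-6) / ln(0.39700) = -13.8155 / -0.9238 ≈ 14.955
Smallest integer k satisfying the bound: 15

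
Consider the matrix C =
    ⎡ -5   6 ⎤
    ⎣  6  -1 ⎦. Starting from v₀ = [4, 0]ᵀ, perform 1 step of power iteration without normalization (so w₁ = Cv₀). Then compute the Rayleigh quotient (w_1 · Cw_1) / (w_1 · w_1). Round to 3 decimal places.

-8.541

w1 = Cv₀ = (-20, 24)
Cw1 = (244, -144)
w1·Cw1 = (-20)·244 + 24·(-144) = -8336; w1·w1 = (-20)·(-20) + 24·24 = 976
λ ≈ -8336/976 = -8.541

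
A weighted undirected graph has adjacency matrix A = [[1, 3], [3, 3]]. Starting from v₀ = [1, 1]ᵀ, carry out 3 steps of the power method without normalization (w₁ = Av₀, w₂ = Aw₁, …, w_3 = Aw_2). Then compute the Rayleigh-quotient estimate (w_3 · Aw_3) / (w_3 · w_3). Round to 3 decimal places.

λ ≈ 5.162

w1 = Av₀ = (4, 6)
w2 = Aw1 = (22, 30)
w3 = Aw2 = (112, 156)
Aw3 = (580, 804)
w3·Aw3 = 112·580 + 156·804 = 190384; w3·w3 = 112·112 + 156·156 = 36880
λ ≈ 190384/36880 = 5.162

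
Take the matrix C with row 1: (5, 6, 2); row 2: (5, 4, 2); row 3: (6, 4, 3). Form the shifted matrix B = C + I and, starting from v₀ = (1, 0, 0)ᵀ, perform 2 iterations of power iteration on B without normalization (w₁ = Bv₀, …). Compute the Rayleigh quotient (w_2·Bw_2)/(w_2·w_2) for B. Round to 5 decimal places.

B = C + I has rows (6, 6, 2); (5, 5, 2); (6, 4, 4)
w1 = Bv₀ = (6·1 + 6·0 + 2·0; 5·1 + 5·0 + 2·0; 6·1 + 4·0 + 4·0) = (6, 5, 6)
w2 = Bw1 = (6·6 + 6·5 + 2·6; 5·6 + 5·5 + 2·6; 6·6 + 4·5 + 4·6) = (78, 67, 80)
Bw2 = (1030, 885, 1056)
w2·Bw2 = 224115; w2·w2 = 16973; μ ≈ 224115/16973 = 13.20421

13.20421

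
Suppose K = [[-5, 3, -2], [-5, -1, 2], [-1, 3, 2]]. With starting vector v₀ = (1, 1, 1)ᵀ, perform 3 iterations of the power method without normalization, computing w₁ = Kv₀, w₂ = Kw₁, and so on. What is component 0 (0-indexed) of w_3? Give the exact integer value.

96

w1 = Kv₀ = ((-5)·1 + 3·1 + (-2)·1; (-5)·1 + (-1)·1 + 2·1; (-1)·1 + 3·1 + 2·1) = (-4, -4, 4)
w2 = Kw1 = ((-5)·(-4) + 3·(-4) + (-2)·4; (-5)·(-4) + (-1)·(-4) + 2·4; (-1)·(-4) + 3·(-4) + 2·4) = (0, 32, 0)
w3 = Kw2 = (96, -32, 96)
The requested component of w3 is 96.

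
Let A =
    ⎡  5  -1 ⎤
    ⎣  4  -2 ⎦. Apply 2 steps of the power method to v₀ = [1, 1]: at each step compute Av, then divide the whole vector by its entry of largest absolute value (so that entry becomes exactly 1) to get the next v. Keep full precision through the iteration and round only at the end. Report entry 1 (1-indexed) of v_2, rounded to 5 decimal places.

1.00000

Av0 = (4.000000, 2.000000); divide by 4.000000 → v1 = (1.000000, 0.500000)
Av1 = (4.500000, 3.000000); divide by 4.500000 → v2 = (1.000000, 0.666667)
Requested entry of v2: 18/18 = 1.00000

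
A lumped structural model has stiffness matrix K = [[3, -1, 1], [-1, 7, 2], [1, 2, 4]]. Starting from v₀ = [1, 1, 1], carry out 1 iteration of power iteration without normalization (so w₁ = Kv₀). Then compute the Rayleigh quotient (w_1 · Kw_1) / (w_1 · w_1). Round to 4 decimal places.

w1 = Kv₀ = (3·1 + (-1)·1 + 1·1; (-1)·1 + 7·1 + 2·1; 1·1 + 2·1 + 4·1) = (3, 8, 7)
Kw1 = (8, 67, 47)
w1·Kw1 = 3·8 + 8·67 + 7·47 = 889; w1·w1 = 3·3 + 8·8 + 7·7 = 122
λ ≈ 889/122 = 7.2869

λ ≈ 7.2869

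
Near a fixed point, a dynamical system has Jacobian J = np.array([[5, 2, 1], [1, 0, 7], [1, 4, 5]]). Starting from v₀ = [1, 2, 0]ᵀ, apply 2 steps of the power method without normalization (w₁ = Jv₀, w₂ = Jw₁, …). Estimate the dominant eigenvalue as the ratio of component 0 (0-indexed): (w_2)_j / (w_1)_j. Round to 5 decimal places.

w1 = Jv₀ = (9, 1, 9)
w2 = Jw1 = (56, 72, 58)
Ratio at component: 56 / 9 = 6.22222

λ ≈ 6.22222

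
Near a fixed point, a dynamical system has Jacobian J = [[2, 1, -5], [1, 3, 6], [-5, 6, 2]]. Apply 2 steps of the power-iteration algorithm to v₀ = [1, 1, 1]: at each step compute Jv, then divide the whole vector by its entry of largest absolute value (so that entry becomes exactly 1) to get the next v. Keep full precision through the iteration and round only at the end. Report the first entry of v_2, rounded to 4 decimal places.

Jv0 = (-2.00000, 10.00000, 3.00000); divide by 10.00000 → v1 = (-0.20000, 1.00000, 0.30000)
Jv1 = (-0.90000, 4.60000, 7.60000); divide by 7.60000 → v2 = (-0.11842, 0.60526, 1.00000)
Requested entry of v2: -9/76 = -0.1184

-0.1184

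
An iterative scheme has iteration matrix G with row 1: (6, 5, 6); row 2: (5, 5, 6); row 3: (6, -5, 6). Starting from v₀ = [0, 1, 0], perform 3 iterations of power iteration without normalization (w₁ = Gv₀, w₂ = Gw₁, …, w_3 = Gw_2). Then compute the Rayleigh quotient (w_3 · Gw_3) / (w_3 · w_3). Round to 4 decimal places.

w1 = Gv₀ = (5, 5, -5)
w2 = Gw1 = (25, 20, -25)
w3 = Gw2 = (100, 75, -100)
Gw3 = (375, 275, -375)
w3·Gw3 = 100·375 + 75·275 + (-100)·(-375) = 95625; w3·w3 = 100·100 + 75·75 + (-100)·(-100) = 25625
λ ≈ 95625/25625 = 3.7317

3.7317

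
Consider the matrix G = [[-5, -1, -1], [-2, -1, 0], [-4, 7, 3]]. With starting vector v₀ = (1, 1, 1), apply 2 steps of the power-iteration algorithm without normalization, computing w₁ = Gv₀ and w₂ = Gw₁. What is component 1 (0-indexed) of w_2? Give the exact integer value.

w1 = Gv₀ = (-7, -3, 6)
w2 = Gw1 = (32, 17, 25)
The requested component of w2 is 17.

17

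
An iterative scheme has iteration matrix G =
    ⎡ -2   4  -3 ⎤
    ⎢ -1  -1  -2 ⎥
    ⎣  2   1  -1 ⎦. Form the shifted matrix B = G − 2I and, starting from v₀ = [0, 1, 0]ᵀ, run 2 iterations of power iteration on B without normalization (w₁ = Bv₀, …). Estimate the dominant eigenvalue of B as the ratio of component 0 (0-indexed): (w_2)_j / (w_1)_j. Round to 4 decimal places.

-7.7500

B = G − 2I has rows (-4, 4, -3); (-1, -3, -2); (2, 1, -3)
w1 = Bv₀ = (4, -3, 1)
w2 = Bw1 = (-31, 3, 2)
Ratio: -31/4 = -7.7500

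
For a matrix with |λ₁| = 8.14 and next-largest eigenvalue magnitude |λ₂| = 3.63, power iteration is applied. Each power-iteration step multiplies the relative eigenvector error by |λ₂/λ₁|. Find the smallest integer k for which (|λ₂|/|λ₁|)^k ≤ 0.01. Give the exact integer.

|λ₂/λ₁| = 3.63/8.14 = 0.44595
Need k ≥ ln(0.01) / ln(0.44595) = -4.6052 / -0.8076 ≈ 5.703
Smallest integer k satisfying the bound: 6

6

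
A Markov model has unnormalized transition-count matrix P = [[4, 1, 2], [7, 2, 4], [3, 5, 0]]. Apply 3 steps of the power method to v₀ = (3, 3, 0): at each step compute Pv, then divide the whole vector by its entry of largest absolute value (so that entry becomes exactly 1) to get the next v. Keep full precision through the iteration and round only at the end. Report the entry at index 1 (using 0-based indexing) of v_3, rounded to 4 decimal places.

Pv0 = (15.00000, 27.00000, 24.00000); divide by 27.00000 → v1 = (0.55556, 1.00000, 0.88889)
Pv1 = (5.00000, 9.44444, 6.66667); divide by 9.44444 → v2 = (0.52941, 1.00000, 0.70588)
Pv2 = (4.52941, 8.52941, 6.58824); divide by 8.52941 → v3 = (0.53103, 1.00000, 0.77241)
Requested entry of v3: 2175/2175 = 1.0000

1.0000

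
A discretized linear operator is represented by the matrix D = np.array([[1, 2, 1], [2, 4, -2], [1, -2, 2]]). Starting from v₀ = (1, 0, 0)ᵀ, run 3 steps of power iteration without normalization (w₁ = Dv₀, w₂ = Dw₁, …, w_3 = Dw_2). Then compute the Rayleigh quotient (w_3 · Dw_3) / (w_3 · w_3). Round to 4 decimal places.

5.4650

w1 = Dv₀ = (1, 2, 1)
w2 = Dw1 = (6, 8, -1)
w3 = Dw2 = (21, 46, -12)
Dw3 = (101, 250, -95)
w3·Dw3 = 21·101 + 46·250 + (-12)·(-95) = 14761; w3·w3 = 21·21 + 46·46 + (-12)·(-12) = 2701
λ ≈ 14761/2701 = 5.4650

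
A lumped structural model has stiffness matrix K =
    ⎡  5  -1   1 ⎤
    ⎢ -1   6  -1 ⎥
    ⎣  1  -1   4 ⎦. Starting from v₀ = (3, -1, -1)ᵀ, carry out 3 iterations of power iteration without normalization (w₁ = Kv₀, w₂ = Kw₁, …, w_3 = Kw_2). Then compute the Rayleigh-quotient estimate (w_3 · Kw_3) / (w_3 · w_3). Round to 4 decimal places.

w1 = Kv₀ = (15, -8, 0)
w2 = Kw1 = (83, -63, 23)
w3 = Kw2 = (501, -484, 238)
Kw3 = (3227, -3643, 1937)
w3·Kw3 = 501·3227 + (-484)·(-3643) + 238·1937 = 3840945; w3·w3 = 501·501 + (-484)·(-484) + 238·238 = 541901
λ ≈ 3840945/541901 = 7.0879

7.0879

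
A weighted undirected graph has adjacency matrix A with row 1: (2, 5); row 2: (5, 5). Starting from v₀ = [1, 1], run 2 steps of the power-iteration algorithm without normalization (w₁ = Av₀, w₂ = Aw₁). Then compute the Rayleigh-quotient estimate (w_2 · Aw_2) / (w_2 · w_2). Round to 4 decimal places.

w1 = Av₀ = (2·1 + 5·1; 5·1 + 5·1) = (7, 10)
w2 = Aw1 = (2·7 + 5·10; 5·7 + 5·10) = (64, 85)
Aw2 = (553, 745)
w2·Aw2 = 64·553 + 85·745 = 98717; w2·w2 = 64·64 + 85·85 = 11321
λ ≈ 98717/11321 = 8.7198

8.7198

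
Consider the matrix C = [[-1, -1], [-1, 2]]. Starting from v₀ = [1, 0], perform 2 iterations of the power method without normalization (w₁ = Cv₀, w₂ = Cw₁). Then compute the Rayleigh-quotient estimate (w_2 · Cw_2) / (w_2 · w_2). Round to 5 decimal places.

w1 = Cv₀ = ((-1)·1 + (-1)·0; (-1)·1 + 2·0) = (-1, -1)
w2 = Cw1 = ((-1)·(-1) + (-1)·(-1); (-1)·(-1) + 2·(-1)) = (2, -1)
Cw2 = (-1, -4)
w2·Cw2 = 2·(-1) + (-1)·(-4) = 2; w2·w2 = 2·2 + (-1)·(-1) = 5
λ ≈ 2/5 = 0.40000

0.40000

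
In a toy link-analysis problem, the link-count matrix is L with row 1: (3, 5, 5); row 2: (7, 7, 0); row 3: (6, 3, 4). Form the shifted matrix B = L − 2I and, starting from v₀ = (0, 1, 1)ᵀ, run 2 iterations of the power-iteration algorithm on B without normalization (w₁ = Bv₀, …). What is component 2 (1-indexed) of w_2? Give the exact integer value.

B = L − 2I has rows (1, 5, 5); (7, 5, 0); (6, 3, 2)
w1 = Bv₀ = (10, 5, 5)
w2 = Bw1 = (60, 95, 85)
Requested component of w2: 95

95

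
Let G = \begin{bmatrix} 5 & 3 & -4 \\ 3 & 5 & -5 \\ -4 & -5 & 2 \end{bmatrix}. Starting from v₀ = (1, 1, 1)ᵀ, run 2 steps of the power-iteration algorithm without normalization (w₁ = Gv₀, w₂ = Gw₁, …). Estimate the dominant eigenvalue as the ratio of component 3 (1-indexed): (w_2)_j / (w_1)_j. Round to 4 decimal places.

λ ≈ 6.4286

w1 = Gv₀ = (5·1 + 3·1 + (-4)·1; 3·1 + 5·1 + (-5)·1; (-4)·1 + (-5)·1 + 2·1) = (4, 3, -7)
w2 = Gw1 = (5·4 + 3·3 + (-4)·(-7); 3·4 + 5·3 + (-5)·(-7); (-4)·4 + (-5)·3 + 2·(-7)) = (57, 62, -45)
Ratio at component: -45 / -7 = 6.4286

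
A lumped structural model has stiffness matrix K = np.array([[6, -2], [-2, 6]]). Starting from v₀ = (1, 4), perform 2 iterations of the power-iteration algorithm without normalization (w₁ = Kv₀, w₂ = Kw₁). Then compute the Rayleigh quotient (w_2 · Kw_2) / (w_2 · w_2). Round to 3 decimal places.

7.408

w1 = Kv₀ = (6·1 + (-2)·4; (-2)·1 + 6·4) = (-2, 22)
w2 = Kw1 = (6·(-2) + (-2)·22; (-2)·(-2) + 6·22) = (-56, 136)
Kw2 = (-608, 928)
w2·Kw2 = (-56)·(-608) + 136·928 = 160256; w2·w2 = (-56)·(-56) + 136·136 = 21632
λ ≈ 160256/21632 = 7.408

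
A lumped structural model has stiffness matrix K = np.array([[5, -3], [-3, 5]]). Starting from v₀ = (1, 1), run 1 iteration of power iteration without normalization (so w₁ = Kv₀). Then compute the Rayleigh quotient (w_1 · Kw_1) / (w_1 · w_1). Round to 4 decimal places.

w1 = Kv₀ = (2, 2)
Kw1 = (4, 4)
w1·Kw1 = 2·4 + 2·4 = 16; w1·w1 = 2·2 + 2·2 = 8
λ ≈ 16/8 = 2.0000

λ ≈ 2.0000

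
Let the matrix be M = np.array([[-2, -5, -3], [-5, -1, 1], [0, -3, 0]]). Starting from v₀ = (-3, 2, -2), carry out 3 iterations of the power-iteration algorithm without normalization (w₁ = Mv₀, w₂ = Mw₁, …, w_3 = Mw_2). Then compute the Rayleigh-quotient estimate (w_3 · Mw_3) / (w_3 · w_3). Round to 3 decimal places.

λ ≈ -6.692

w1 = Mv₀ = (2, 11, -6)
w2 = Mw1 = (-41, -27, -33)
w3 = Mw2 = (316, 199, 81)
Mw3 = (-1870, -1698, -597)
w3·Mw3 = 316·(-1870) + 199·(-1698) + 81·(-597) = -977179; w3·w3 = 316·316 + 199·199 + 81·81 = 146018
λ ≈ -977179/146018 = -6.692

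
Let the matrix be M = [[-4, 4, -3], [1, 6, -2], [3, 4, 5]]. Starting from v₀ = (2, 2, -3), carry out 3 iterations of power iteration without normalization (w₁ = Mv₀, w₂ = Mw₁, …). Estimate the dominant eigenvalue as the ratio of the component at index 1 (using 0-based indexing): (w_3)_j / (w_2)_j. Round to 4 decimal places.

4.8015

w1 = Mv₀ = (9, 20, -1)
w2 = Mw1 = (47, 131, 102)
w3 = Mw2 = (30, 629, 1175)
Ratio at component: 629 / 131 = 4.8015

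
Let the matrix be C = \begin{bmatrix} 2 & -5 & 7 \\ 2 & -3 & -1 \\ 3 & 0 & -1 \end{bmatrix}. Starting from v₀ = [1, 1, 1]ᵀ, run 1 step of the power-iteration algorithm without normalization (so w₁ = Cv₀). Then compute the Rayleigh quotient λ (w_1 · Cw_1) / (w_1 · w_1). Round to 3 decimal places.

w1 = Cv₀ = (2·1 + (-5)·1 + 7·1; 2·1 + (-3)·1 + (-1)·1; 3·1 + 0·1 + (-1)·1) = (4, -2, 2)
Cw1 = (32, 12, 10)
w1·Cw1 = 4·32 + (-2)·12 + 2·10 = 124; w1·w1 = 4·4 + (-2)·(-2) + 2·2 = 24
λ ≈ 124/24 = 5.167

λ ≈ 5.167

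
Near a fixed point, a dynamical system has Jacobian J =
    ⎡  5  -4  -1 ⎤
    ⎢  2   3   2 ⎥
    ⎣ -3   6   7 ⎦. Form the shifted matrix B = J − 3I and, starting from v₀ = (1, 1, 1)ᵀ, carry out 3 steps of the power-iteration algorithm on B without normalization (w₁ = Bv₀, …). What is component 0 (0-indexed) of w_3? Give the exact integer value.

-151

B = J − 3I has rows (2, -4, -1); (2, 0, 2); (-3, 6, 4)
w1 = Bv₀ = (2·1 + (-4)·1 + (-1)·1; 2·1 + 0·1 + 2·1; (-3)·1 + 6·1 + 4·1) = (-3, 4, 7)
w2 = Bw1 = (2·(-3) + (-4)·4 + (-1)·7; 2·(-3) + 0·4 + 2·7; (-3)·(-3) + 6·4 + 4·7) = (-29, 8, 61)
w3 = Bw2 = (-151, 64, 379)
Requested component of w3: -151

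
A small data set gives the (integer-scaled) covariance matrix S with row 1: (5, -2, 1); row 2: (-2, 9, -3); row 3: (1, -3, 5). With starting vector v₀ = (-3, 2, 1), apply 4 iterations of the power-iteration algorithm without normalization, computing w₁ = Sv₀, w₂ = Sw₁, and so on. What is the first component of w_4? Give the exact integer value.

-13043

w1 = Sv₀ = (-18, 21, -4)
w2 = Sw1 = (-136, 237, -101)
w3 = Sw2 = (-1255, 2708, -1352)
w4 = Sw3 = (-13043, 30938, -16139)
The requested component of w4 is -13043.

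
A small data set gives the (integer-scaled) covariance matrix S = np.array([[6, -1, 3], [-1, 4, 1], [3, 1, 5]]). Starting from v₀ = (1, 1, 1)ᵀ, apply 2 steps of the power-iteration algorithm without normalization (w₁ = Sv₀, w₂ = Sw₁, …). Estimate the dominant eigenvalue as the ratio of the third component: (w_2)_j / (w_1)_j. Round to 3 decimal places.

8.111

w1 = Sv₀ = (6·1 + (-1)·1 + 3·1; (-1)·1 + 4·1 + 1·1; 3·1 + 1·1 + 5·1) = (8, 4, 9)
w2 = Sw1 = (6·8 + (-1)·4 + 3·9; (-1)·8 + 4·4 + 1·9; 3·8 + 1·4 + 5·9) = (71, 17, 73)
Ratio at component: 73 / 9 = 8.111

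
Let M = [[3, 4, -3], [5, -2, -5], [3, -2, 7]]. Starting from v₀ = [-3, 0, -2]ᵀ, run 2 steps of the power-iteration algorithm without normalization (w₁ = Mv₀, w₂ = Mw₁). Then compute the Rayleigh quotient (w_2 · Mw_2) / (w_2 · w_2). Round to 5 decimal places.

8.20865

w1 = Mv₀ = (-3, -5, -23)
w2 = Mw1 = (40, 110, -160)
Mw2 = (1040, 780, -1220)
w2·Mw2 = 40·1040 + 110·780 + (-160)·(-1220) = 322600; w2·w2 = 40·40 + 110·110 + (-160)·(-160) = 39300
λ ≈ 322600/39300 = 8.20865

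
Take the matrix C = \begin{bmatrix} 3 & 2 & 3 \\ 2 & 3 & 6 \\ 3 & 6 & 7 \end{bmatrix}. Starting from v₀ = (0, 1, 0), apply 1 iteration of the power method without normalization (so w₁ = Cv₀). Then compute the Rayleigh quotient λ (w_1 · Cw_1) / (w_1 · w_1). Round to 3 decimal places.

12.306

w1 = Cv₀ = (3·0 + 2·1 + 3·0; 2·0 + 3·1 + 6·0; 3·0 + 6·1 + 7·0) = (2, 3, 6)
Cw1 = (30, 49, 66)
w1·Cw1 = 2·30 + 3·49 + 6·66 = 603; w1·w1 = 2·2 + 3·3 + 6·6 = 49
λ ≈ 603/49 = 12.306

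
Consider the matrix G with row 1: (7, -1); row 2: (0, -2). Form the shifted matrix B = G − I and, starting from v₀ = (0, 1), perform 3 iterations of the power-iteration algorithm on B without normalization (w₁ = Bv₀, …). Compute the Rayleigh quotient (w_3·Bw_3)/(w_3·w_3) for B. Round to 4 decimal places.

B = G − I has rows (6, -1); (0, -3)
w1 = Bv₀ = (6·0 + (-1)·1; 0·0 + (-3)·1) = (-1, -3)
w2 = Bw1 = (6·(-1) + (-1)·(-3); 0·(-1) + (-3)·(-3)) = (-3, 9)
w3 = Bw2 = (-27, -27)
Bw3 = (-135, 81)
w3·Bw3 = 1458; w3·w3 = 1458; μ ≈ 1458/1458 = 1.0000

μ ≈ 1.0000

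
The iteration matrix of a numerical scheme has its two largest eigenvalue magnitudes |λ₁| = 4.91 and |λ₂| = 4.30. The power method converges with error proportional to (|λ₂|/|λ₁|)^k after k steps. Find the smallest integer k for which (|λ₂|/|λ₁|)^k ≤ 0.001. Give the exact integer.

53

|λ₂/λ₁| = 4.30/4.91 = 0.87576
Need k ≥ ln(0.001) / ln(0.87576) = -6.9078 / -0.1327 ≈ 52.072
Smallest integer k satisfying the bound: 53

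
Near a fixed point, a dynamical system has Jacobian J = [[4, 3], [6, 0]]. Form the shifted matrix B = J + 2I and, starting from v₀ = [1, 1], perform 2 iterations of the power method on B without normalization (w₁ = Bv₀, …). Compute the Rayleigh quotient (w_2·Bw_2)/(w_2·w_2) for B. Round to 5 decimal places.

B = J + 2I has rows (6, 3); (6, 2)
w1 = Bv₀ = (6·1 + 3·1; 6·1 + 2·1) = (9, 8)
w2 = Bw1 = (6·9 + 3·8; 6·9 + 2·8) = (78, 70)
Bw2 = (678, 608)
w2·Bw2 = 95444; w2·w2 = 10984; μ ≈ 95444/10984 = 8.68937

8.68937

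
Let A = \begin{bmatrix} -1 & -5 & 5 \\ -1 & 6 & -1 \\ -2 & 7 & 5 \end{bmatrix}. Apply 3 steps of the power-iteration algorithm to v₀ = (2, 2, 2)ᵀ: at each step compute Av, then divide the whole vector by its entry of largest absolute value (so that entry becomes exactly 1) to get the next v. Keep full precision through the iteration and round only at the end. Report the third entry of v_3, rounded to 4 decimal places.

1.0000

Av0 = (-2.00000, 8.00000, 20.00000); divide by 20.00000 → v1 = (-0.10000, 0.40000, 1.00000)
Av1 = (3.10000, 1.50000, 8.00000); divide by 8.00000 → v2 = (0.38750, 0.18750, 1.00000)
Av2 = (3.67500, -0.26250, 5.53750); divide by 5.53750 → v3 = (0.66366, -0.04740, 1.00000)
Requested entry of v3: 886/886 = 1.0000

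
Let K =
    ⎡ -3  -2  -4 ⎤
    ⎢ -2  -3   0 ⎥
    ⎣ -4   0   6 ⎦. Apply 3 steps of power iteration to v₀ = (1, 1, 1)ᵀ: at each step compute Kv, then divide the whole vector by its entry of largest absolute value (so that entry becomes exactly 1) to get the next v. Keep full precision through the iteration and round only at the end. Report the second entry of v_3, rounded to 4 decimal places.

Kv0 = (-9.00000, -5.00000, 2.00000); divide by -9.00000 → v1 = (1.00000, 0.55556, -0.22222)
Kv1 = (-3.22222, -3.66667, -5.33333); divide by -5.33333 → v2 = (0.60417, 0.68750, 1.00000)
Kv2 = (-7.18750, -3.27083, 3.58333); divide by -7.18750 → v3 = (1.00000, 0.45507, -0.49855)
Requested entry of v3: -157/-345 = 0.4551

0.4551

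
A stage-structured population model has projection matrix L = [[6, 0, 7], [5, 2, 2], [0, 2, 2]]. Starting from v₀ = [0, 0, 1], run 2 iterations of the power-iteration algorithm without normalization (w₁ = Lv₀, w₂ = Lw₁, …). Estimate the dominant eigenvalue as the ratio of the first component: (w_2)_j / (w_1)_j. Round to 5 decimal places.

w1 = Lv₀ = (7, 2, 2)
w2 = Lw1 = (56, 43, 8)
Ratio at component: 56 / 7 = 8.00000

8.00000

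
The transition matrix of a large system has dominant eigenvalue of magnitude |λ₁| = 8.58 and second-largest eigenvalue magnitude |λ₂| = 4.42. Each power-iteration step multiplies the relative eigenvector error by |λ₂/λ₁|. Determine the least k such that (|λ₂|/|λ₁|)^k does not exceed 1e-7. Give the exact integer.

25

|λ₂/λ₁| = 4.42/8.58 = 0.51515
Need k ≥ ln(1e-7) / ln(0.51515) = -16.1181 / -0.6633 ≈ 24.300
Smallest integer k satisfying the bound: 25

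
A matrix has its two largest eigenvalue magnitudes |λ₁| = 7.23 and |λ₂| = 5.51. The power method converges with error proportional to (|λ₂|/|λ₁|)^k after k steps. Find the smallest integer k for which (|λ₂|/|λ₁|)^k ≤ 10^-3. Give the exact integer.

26

|λ₂/λ₁| = 5.51/7.23 = 0.76210
Need k ≥ ln(10^-3) / ln(0.76210) = -6.9078 / -0.2717 ≈ 25.427
Smallest integer k satisfying the bound: 26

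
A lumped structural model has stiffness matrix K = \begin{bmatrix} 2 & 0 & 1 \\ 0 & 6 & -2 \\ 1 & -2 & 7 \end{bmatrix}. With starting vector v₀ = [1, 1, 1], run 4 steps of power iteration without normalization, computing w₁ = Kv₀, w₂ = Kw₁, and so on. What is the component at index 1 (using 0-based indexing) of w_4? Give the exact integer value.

w1 = Kv₀ = (2·1 + 0·1 + 1·1; 0·1 + 6·1 + (-2)·1; 1·1 + (-2)·1 + 7·1) = (3, 4, 6)
w2 = Kw1 = (2·3 + 0·4 + 1·6; 0·3 + 6·4 + (-2)·6; 1·3 + (-2)·4 + 7·6) = (12, 12, 37)
w3 = Kw2 = (61, -2, 247)
w4 = Kw3 = (369, -506, 1794)
The requested component of w4 is -506.

-506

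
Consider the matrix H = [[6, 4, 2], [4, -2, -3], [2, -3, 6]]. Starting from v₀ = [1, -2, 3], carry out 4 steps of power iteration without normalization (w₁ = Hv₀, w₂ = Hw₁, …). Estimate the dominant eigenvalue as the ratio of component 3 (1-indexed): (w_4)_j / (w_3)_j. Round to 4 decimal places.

w1 = Hv₀ = (6·1 + 4·(-2) + 2·3; 4·1 + (-2)·(-2) + (-3)·3; 2·1 + (-3)·(-2) + 6·3) = (4, -1, 26)
w2 = Hw1 = (6·4 + 4·(-1) + 2·26; 4·4 + (-2)·(-1) + (-3)·26; 2·4 + (-3)·(-1) + 6·26) = (72, -60, 167)
w3 = Hw2 = (526, -93, 1326)
w4 = Hw3 = (5436, -1688, 9287)
Ratio at component: 9287 / 1326 = 7.0038

λ ≈ 7.0038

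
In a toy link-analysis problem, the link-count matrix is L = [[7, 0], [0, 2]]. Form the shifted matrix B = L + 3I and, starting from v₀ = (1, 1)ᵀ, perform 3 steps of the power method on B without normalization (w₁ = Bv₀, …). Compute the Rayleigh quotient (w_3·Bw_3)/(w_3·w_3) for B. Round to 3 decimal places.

B = L + 3I has rows (10, 0); (0, 5)
w1 = Bv₀ = (10, 5)
w2 = Bw1 = (100, 25)
w3 = Bw2 = (1000, 125)
Bw3 = (10000, 625)
w3·Bw3 = 10078125; w3·w3 = 1015625; μ ≈ 10078125/1015625 = 9.923

9.923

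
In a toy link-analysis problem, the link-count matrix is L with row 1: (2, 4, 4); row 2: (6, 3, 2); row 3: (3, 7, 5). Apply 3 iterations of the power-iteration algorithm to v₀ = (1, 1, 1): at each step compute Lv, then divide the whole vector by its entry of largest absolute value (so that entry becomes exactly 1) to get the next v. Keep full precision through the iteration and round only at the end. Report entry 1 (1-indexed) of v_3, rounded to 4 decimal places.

Lv0 = (10.00000, 11.00000, 15.00000); divide by 15.00000 → v1 = (0.66667, 0.73333, 1.00000)
Lv1 = (8.26667, 8.20000, 12.13333); divide by 12.13333 → v2 = (0.68132, 0.67582, 1.00000)
Lv2 = (8.06593, 8.11538, 11.77473); divide by 11.77473 → v3 = (0.68502, 0.68922, 1.00000)
Requested entry of v3: 1468/2143 = 0.6850

0.6850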